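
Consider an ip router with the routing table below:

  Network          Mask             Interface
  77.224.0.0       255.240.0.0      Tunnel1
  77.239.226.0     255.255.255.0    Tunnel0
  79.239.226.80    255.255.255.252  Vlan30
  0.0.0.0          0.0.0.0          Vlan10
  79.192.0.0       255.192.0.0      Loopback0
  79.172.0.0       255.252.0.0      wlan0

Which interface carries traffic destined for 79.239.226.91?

Loopback0

Routes whose prefix contains 79.239.226.91:
  0.0.0.0/0 (default, matches everything) -> Vlan10
  79.192.0.0/10 (79.192.0.0 - 79.255.255.255) -> Loopback0
More-specific entries that do NOT match:
  79.239.226.80/30 (79.239.226.80 - 79.239.226.83) does not contain 79.239.226.91
  77.239.226.0/24 (77.239.226.0 - 77.239.226.255) does not contain 79.239.226.91
  79.172.0.0/14 (79.172.0.0 - 79.175.255.255) does not contain 79.239.226.91
  77.224.0.0/12 (77.224.0.0 - 77.239.255.255) does not contain 79.239.226.91
Longest matching prefix is /10 -> interface Loopback0.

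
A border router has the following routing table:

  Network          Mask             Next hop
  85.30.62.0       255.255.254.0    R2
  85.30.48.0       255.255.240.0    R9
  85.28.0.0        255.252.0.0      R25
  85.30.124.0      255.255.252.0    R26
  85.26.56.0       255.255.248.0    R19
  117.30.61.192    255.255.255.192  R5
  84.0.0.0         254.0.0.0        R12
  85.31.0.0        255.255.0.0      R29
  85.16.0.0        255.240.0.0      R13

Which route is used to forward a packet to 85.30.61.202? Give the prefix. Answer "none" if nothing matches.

Entries matching 85.30.61.202:
  84.0.0.0/7 (84.0.0.0 - 85.255.255.255)
  85.16.0.0/12 (85.16.0.0 - 85.31.255.255)
  85.28.0.0/14 (85.28.0.0 - 85.31.255.255)
  85.30.48.0/20 (85.30.48.0 - 85.30.63.255)
Most specific is 85.30.48.0/20.

85.30.48.0/20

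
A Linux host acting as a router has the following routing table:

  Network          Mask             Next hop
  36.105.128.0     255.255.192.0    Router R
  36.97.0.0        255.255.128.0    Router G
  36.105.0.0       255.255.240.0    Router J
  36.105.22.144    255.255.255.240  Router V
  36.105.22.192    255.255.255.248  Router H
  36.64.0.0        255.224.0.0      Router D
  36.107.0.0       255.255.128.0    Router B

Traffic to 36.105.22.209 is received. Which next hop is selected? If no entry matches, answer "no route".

No entry's prefix contains 36.105.22.209; there is no default route.

no route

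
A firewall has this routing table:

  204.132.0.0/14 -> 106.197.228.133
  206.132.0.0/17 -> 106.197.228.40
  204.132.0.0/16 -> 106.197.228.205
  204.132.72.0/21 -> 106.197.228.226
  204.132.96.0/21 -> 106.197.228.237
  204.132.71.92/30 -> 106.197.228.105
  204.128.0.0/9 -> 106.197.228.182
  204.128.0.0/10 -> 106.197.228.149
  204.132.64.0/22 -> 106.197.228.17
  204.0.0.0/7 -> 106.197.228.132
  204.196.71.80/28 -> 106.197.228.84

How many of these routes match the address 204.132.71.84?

Prefixes containing 204.132.71.84:
  204.0.0.0/7 (204.0.0.0 - 205.255.255.255)
  204.128.0.0/9 (204.128.0.0 - 204.255.255.255)
  204.128.0.0/10 (204.128.0.0 - 204.191.255.255)
  204.132.0.0/14 (204.132.0.0 - 204.135.255.255)
  204.132.0.0/16 (204.132.0.0 - 204.132.255.255)
Total matching entries: 5.

5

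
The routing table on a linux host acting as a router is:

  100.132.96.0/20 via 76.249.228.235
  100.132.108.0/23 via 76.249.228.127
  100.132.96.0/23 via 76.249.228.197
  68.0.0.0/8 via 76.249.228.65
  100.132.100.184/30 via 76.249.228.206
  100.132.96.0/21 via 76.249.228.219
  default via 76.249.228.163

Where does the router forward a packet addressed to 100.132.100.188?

Routes whose prefix contains 100.132.100.188:
  0.0.0.0/0 (default, matches everything) -> 76.249.228.163
  100.132.96.0/20 (100.132.96.0 - 100.132.111.255) -> 76.249.228.235
  100.132.96.0/21 (100.132.96.0 - 100.132.103.255) -> 76.249.228.219
More-specific entries that do NOT match:
  100.132.100.184/30 (100.132.100.184 - 100.132.100.187) does not contain 100.132.100.188
  100.132.108.0/23 (100.132.108.0 - 100.132.109.255) does not contain 100.132.100.188
  100.132.96.0/23 (100.132.96.0 - 100.132.97.255) does not contain 100.132.100.188
Longest matching prefix is /21 -> next hop 76.249.228.219.

76.249.228.219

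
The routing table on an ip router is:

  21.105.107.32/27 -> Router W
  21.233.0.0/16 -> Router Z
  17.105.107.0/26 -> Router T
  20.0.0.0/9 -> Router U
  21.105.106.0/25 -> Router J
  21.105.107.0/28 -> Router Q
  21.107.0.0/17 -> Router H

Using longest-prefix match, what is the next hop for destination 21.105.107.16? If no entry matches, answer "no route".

No entry's prefix contains 21.105.107.16; there is no default route.

no route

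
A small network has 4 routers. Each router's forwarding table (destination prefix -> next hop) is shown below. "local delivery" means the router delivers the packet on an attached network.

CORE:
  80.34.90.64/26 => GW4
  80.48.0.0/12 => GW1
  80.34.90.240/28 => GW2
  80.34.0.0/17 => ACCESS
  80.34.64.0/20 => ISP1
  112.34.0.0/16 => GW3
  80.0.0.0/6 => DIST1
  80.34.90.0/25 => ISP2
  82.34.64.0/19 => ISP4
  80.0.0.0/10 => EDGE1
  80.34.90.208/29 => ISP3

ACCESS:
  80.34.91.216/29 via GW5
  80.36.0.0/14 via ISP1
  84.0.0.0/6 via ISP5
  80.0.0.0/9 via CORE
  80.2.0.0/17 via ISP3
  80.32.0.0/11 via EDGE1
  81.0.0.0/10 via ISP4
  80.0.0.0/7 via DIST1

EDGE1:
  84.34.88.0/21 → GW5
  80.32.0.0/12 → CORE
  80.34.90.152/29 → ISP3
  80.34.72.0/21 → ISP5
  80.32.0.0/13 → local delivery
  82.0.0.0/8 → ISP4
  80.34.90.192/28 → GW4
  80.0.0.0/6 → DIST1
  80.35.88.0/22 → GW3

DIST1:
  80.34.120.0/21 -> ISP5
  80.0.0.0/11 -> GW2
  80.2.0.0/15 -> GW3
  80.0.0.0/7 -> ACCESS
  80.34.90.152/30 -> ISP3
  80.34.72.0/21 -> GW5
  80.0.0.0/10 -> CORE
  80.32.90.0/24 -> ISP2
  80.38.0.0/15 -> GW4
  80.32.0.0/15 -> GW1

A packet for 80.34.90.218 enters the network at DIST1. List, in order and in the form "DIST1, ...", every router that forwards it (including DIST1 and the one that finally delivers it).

DIST1, CORE, ACCESS, EDGE1

At DIST1: longest match for 80.34.90.218 is 80.0.0.0/10 -> CORE
At CORE: longest match for 80.34.90.218 is 80.34.0.0/17 -> ACCESS
At ACCESS: longest match for 80.34.90.218 is 80.32.0.0/11 -> EDGE1
At EDGE1: longest match for 80.34.90.218 is 80.32.0.0/13 -> local delivery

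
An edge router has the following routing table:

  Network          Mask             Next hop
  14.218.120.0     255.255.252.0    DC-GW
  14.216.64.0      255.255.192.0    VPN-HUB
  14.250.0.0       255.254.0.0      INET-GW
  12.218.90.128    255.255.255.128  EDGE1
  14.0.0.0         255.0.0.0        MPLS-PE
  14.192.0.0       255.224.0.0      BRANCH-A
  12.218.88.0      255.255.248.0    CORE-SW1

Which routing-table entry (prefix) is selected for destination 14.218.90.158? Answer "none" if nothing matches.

Entries matching 14.218.90.158:
  14.0.0.0/8 (14.0.0.0 - 14.255.255.255)
  14.192.0.0/11 (14.192.0.0 - 14.223.255.255)
Most specific is 14.192.0.0/11.

14.192.0.0/11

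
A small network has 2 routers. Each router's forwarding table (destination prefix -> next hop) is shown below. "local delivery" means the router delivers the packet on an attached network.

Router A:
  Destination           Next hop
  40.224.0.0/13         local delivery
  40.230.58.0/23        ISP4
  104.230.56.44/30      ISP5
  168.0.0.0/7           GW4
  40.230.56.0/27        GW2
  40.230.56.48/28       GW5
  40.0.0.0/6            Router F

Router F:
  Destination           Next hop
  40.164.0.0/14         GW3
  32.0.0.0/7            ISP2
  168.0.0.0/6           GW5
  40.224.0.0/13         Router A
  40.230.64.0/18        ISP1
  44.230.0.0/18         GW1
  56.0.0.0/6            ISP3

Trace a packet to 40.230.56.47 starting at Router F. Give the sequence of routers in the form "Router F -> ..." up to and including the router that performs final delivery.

At Router F: longest match for 40.230.56.47 is 40.224.0.0/13 -> Router A
At Router A: longest match for 40.230.56.47 is 40.224.0.0/13 -> local delivery

Router F -> Router A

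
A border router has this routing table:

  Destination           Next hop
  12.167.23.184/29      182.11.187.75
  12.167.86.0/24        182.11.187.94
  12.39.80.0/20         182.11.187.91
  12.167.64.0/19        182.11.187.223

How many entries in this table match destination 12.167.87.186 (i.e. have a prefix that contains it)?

1

Prefixes containing 12.167.87.186:
  12.167.64.0/19 (12.167.64.0 - 12.167.95.255)
Total matching entries: 1.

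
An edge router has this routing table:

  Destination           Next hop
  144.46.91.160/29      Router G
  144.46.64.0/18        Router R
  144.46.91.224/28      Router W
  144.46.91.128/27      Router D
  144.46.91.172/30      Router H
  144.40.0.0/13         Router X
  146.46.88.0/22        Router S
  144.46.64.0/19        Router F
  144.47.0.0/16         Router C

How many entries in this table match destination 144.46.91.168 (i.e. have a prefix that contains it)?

Prefixes containing 144.46.91.168:
  144.40.0.0/13 (144.40.0.0 - 144.47.255.255)
  144.46.64.0/18 (144.46.64.0 - 144.46.127.255)
  144.46.64.0/19 (144.46.64.0 - 144.46.95.255)
Total matching entries: 3.

3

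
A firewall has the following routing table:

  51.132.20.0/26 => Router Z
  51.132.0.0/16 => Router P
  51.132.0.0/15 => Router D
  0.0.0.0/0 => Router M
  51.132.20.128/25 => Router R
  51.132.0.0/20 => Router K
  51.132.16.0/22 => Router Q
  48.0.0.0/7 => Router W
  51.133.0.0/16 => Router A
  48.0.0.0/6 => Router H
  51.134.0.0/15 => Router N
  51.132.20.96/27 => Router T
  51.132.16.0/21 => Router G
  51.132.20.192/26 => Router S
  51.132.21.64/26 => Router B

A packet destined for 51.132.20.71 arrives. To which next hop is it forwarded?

Routes whose prefix contains 51.132.20.71:
  0.0.0.0/0 (default, matches everything) -> Router M
  48.0.0.0/6 (48.0.0.0 - 51.255.255.255) -> Router H
  51.132.0.0/15 (51.132.0.0 - 51.133.255.255) -> Router D
  51.132.0.0/16 (51.132.0.0 - 51.132.255.255) -> Router P
  51.132.16.0/21 (51.132.16.0 - 51.132.23.255) -> Router G
More-specific entries that do NOT match:
  51.132.20.96/27 (51.132.20.96 - 51.132.20.127) does not contain 51.132.20.71
  51.132.20.0/26 (51.132.20.0 - 51.132.20.63) does not contain 51.132.20.71
  51.132.20.192/26 (51.132.20.192 - 51.132.20.255) does not contain 51.132.20.71
  51.132.21.64/26 (51.132.21.64 - 51.132.21.127) does not contain 51.132.20.71
  51.132.20.128/25 (51.132.20.128 - 51.132.20.255) does not contain 51.132.20.71
  51.132.16.0/22 (51.132.16.0 - 51.132.19.255) does not contain 51.132.20.71
Longest matching prefix is /21 -> next hop Router G.

Router G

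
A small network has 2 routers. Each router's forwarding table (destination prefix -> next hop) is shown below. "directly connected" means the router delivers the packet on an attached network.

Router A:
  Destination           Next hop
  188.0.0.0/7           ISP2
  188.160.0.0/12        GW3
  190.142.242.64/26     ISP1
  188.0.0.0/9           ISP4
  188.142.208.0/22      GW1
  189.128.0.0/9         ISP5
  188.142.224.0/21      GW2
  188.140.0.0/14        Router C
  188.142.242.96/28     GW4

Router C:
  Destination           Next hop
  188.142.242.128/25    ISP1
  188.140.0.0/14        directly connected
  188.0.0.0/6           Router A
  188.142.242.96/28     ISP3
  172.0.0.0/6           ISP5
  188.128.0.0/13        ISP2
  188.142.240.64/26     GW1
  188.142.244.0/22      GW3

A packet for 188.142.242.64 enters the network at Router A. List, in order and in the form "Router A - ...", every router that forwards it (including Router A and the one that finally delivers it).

Router A - Router C

At Router A: longest match for 188.142.242.64 is 188.140.0.0/14 -> Router C
At Router C: longest match for 188.142.242.64 is 188.140.0.0/14 -> directly connected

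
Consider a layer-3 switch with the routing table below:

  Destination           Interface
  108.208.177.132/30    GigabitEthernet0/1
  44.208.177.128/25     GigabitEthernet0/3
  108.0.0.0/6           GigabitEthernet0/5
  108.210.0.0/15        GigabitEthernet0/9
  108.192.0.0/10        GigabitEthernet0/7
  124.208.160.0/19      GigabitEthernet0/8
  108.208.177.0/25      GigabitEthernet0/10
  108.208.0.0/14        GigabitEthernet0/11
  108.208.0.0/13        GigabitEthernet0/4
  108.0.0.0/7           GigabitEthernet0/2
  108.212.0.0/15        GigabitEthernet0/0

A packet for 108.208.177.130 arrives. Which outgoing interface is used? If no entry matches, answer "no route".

Routes whose prefix contains 108.208.177.130:
  108.0.0.0/6 (108.0.0.0 - 111.255.255.255) -> GigabitEthernet0/5
  108.0.0.0/7 (108.0.0.0 - 109.255.255.255) -> GigabitEthernet0/2
  108.192.0.0/10 (108.192.0.0 - 108.255.255.255) -> GigabitEthernet0/7
  108.208.0.0/13 (108.208.0.0 - 108.215.255.255) -> GigabitEthernet0/4
  108.208.0.0/14 (108.208.0.0 - 108.211.255.255) -> GigabitEthernet0/11
More-specific entries that do NOT match:
  108.208.177.132/30 (108.208.177.132 - 108.208.177.135) does not contain 108.208.177.130
  44.208.177.128/25 (44.208.177.128 - 44.208.177.255) does not contain 108.208.177.130
  108.208.177.0/25 (108.208.177.0 - 108.208.177.127) does not contain 108.208.177.130
  124.208.160.0/19 (124.208.160.0 - 124.208.191.255) does not contain 108.208.177.130
  108.210.0.0/15 (108.210.0.0 - 108.211.255.255) does not contain 108.208.177.130
  108.212.0.0/15 (108.212.0.0 - 108.213.255.255) does not contain 108.208.177.130
Longest matching prefix is /14 -> interface GigabitEthernet0/11.

GigabitEthernet0/11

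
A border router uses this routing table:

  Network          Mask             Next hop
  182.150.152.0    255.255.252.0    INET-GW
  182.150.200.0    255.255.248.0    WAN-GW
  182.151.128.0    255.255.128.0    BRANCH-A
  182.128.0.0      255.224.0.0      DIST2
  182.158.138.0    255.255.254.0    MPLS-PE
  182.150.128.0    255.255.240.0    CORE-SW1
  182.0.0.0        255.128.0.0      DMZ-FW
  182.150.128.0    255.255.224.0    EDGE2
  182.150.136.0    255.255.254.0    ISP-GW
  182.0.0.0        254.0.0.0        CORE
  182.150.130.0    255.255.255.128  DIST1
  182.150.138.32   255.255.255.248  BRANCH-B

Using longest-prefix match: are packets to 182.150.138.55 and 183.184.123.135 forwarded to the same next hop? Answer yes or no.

182.150.138.55: longest match 182.150.128.0/20 -> CORE-SW1
183.184.123.135: longest match 182.0.0.0/7 -> CORE

no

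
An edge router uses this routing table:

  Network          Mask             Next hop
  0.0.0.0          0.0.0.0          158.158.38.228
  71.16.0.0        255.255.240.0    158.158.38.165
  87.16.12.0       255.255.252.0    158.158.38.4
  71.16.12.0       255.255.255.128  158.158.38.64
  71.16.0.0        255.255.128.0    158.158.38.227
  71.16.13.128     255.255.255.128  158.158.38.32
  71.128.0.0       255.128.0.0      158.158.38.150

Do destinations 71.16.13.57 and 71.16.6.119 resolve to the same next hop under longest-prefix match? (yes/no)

yes

71.16.13.57: longest match 71.16.0.0/20 -> 158.158.38.165
71.16.6.119: longest match 71.16.0.0/20 -> 158.158.38.165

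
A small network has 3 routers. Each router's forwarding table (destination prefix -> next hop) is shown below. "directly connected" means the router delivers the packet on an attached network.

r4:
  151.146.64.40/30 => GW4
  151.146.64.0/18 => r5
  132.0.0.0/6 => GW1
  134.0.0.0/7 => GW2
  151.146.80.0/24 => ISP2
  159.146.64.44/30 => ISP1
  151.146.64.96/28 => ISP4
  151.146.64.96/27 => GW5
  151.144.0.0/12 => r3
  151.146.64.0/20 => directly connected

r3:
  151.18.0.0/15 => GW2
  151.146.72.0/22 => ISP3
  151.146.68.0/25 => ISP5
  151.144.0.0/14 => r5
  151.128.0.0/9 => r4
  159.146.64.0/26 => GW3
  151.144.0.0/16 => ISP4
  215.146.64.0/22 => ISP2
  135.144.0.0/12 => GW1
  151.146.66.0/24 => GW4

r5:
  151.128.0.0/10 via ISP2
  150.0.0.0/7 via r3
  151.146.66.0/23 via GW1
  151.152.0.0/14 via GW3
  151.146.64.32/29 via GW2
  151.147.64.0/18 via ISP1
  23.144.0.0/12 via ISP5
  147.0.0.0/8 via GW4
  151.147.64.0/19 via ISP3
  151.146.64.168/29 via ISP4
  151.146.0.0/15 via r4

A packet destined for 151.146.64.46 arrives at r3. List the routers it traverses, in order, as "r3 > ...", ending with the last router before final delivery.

At r3: longest match for 151.146.64.46 is 151.144.0.0/14 -> r5
At r5: longest match for 151.146.64.46 is 151.146.0.0/15 -> r4
At r4: longest match for 151.146.64.46 is 151.146.64.0/20 -> directly connected

r3 > r5 > r4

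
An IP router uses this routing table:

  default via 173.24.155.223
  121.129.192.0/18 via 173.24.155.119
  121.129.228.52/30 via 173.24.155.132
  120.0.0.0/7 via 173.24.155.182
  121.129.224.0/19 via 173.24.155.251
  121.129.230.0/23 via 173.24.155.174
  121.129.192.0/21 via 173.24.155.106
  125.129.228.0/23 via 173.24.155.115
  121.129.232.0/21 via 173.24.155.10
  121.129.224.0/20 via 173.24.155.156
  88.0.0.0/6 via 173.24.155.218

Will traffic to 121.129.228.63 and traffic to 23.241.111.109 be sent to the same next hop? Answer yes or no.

no

121.129.228.63: longest match 121.129.224.0/20 -> 173.24.155.156
23.241.111.109: longest match 0.0.0.0/0 -> 173.24.155.223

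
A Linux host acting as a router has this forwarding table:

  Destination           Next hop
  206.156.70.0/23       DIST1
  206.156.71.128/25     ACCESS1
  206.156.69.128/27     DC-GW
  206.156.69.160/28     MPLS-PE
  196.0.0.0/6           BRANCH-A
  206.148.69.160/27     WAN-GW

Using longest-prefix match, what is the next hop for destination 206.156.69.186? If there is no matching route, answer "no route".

No entry's prefix contains 206.156.69.186; there is no default route.

no route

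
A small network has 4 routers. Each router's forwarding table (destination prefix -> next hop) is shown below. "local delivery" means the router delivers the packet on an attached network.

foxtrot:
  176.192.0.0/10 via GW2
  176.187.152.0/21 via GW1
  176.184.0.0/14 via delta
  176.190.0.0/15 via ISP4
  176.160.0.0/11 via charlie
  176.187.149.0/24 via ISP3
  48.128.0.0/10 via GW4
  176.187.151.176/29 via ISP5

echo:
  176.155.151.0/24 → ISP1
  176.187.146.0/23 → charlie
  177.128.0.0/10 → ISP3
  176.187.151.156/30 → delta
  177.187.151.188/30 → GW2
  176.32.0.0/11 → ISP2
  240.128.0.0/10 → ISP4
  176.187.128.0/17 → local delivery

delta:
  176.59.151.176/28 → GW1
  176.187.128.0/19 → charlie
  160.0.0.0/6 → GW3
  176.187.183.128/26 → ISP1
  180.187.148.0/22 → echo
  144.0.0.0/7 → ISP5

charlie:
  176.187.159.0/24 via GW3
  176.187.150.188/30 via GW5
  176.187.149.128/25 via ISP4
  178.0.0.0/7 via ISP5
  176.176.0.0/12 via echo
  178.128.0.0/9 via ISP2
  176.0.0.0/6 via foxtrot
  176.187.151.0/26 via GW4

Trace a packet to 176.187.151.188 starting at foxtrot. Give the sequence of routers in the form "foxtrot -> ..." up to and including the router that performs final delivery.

foxtrot -> delta -> charlie -> echo

At foxtrot: longest match for 176.187.151.188 is 176.184.0.0/14 -> delta
At delta: longest match for 176.187.151.188 is 176.187.128.0/19 -> charlie
At charlie: longest match for 176.187.151.188 is 176.176.0.0/12 -> echo
At echo: longest match for 176.187.151.188 is 176.187.128.0/17 -> local delivery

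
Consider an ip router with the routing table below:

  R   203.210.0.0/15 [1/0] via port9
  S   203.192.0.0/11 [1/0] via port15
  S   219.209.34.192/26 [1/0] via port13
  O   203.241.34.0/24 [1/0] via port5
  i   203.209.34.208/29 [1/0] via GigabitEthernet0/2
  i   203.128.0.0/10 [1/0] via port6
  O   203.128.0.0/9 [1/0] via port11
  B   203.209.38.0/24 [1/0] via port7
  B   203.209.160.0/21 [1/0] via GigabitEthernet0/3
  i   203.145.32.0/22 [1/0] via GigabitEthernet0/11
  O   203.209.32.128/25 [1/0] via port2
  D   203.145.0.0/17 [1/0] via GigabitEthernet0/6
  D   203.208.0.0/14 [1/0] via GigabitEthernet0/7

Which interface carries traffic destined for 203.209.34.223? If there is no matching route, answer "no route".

Routes whose prefix contains 203.209.34.223:
  203.128.0.0/9 (203.128.0.0 - 203.255.255.255) -> port11
  203.192.0.0/11 (203.192.0.0 - 203.223.255.255) -> port15
  203.208.0.0/14 (203.208.0.0 - 203.211.255.255) -> GigabitEthernet0/7
More-specific entries that do NOT match:
  203.209.34.208/29 (203.209.34.208 - 203.209.34.215) does not contain 203.209.34.223
  219.209.34.192/26 (219.209.34.192 - 219.209.34.255) does not contain 203.209.34.223
  203.209.32.128/25 (203.209.32.128 - 203.209.32.255) does not contain 203.209.34.223
  203.241.34.0/24 (203.241.34.0 - 203.241.34.255) does not contain 203.209.34.223
  203.209.38.0/24 (203.209.38.0 - 203.209.38.255) does not contain 203.209.34.223
  203.145.32.0/22 (203.145.32.0 - 203.145.35.255) does not contain 203.209.34.223
  203.209.160.0/21 (203.209.160.0 - 203.209.167.255) does not contain 203.209.34.223
  203.145.0.0/17 (203.145.0.0 - 203.145.127.255) does not contain 203.209.34.223
  203.210.0.0/15 (203.210.0.0 - 203.211.255.255) does not contain 203.209.34.223
Longest matching prefix is /14 -> interface GigabitEthernet0/7.

GigabitEthernet0/7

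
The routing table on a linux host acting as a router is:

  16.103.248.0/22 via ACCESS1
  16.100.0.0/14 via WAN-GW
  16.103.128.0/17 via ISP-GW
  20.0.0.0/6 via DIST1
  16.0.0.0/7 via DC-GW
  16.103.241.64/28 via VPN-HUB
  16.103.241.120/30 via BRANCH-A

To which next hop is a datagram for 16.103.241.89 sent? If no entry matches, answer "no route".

Routes whose prefix contains 16.103.241.89:
  16.0.0.0/7 (16.0.0.0 - 17.255.255.255) -> DC-GW
  16.100.0.0/14 (16.100.0.0 - 16.103.255.255) -> WAN-GW
  16.103.128.0/17 (16.103.128.0 - 16.103.255.255) -> ISP-GW
More-specific entries that do NOT match:
  16.103.241.120/30 (16.103.241.120 - 16.103.241.123) does not contain 16.103.241.89
  16.103.241.64/28 (16.103.241.64 - 16.103.241.79) does not contain 16.103.241.89
  16.103.248.0/22 (16.103.248.0 - 16.103.251.255) does not contain 16.103.241.89
Longest matching prefix is /17 -> next hop ISP-GW.

ISP-GW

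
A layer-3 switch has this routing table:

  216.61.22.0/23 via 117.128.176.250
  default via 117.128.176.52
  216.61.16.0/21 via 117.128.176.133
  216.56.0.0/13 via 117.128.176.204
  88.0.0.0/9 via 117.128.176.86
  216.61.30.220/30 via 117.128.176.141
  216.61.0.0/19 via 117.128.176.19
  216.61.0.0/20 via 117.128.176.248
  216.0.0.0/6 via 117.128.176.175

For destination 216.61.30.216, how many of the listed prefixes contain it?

Prefixes containing 216.61.30.216:
  0.0.0.0/0 (default, matches everything)
  216.0.0.0/6 (216.0.0.0 - 219.255.255.255)
  216.56.0.0/13 (216.56.0.0 - 216.63.255.255)
  216.61.0.0/19 (216.61.0.0 - 216.61.31.255)
Total matching entries: 4.

4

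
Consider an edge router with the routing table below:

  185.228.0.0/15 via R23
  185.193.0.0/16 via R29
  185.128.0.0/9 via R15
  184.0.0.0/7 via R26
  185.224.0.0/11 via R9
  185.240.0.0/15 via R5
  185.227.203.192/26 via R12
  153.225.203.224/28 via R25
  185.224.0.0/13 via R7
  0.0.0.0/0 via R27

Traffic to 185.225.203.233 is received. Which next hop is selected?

Routes whose prefix contains 185.225.203.233:
  0.0.0.0/0 (default, matches everything) -> R27
  184.0.0.0/7 (184.0.0.0 - 185.255.255.255) -> R26
  185.128.0.0/9 (185.128.0.0 - 185.255.255.255) -> R15
  185.224.0.0/11 (185.224.0.0 - 185.255.255.255) -> R9
  185.224.0.0/13 (185.224.0.0 - 185.231.255.255) -> R7
More-specific entries that do NOT match:
  153.225.203.224/28 (153.225.203.224 - 153.225.203.239) does not contain 185.225.203.233
  185.227.203.192/26 (185.227.203.192 - 185.227.203.255) does not contain 185.225.203.233
  185.193.0.0/16 (185.193.0.0 - 185.193.255.255) does not contain 185.225.203.233
  185.228.0.0/15 (185.228.0.0 - 185.229.255.255) does not contain 185.225.203.233
  185.240.0.0/15 (185.240.0.0 - 185.241.255.255) does not contain 185.225.203.233
Longest matching prefix is /13 -> next hop R7.

R7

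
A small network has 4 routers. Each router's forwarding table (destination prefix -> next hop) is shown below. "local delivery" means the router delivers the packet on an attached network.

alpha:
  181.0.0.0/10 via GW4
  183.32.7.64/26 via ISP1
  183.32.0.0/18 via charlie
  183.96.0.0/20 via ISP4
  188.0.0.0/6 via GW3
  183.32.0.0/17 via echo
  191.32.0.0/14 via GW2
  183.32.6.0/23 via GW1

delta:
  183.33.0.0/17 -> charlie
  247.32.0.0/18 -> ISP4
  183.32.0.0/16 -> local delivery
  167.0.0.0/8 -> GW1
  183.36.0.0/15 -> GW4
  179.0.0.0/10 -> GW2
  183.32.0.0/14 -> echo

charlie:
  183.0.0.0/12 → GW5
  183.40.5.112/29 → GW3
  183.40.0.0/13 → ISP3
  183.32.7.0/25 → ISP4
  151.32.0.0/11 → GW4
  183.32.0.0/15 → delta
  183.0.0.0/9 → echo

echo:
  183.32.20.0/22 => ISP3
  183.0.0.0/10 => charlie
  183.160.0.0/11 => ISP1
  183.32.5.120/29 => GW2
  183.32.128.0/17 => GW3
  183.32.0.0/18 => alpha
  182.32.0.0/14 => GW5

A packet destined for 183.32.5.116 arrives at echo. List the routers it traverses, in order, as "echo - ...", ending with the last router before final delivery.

echo - alpha - charlie - delta

At echo: longest match for 183.32.5.116 is 183.32.0.0/18 -> alpha
At alpha: longest match for 183.32.5.116 is 183.32.0.0/18 -> charlie
At charlie: longest match for 183.32.5.116 is 183.32.0.0/15 -> delta
At delta: longest match for 183.32.5.116 is 183.32.0.0/16 -> local delivery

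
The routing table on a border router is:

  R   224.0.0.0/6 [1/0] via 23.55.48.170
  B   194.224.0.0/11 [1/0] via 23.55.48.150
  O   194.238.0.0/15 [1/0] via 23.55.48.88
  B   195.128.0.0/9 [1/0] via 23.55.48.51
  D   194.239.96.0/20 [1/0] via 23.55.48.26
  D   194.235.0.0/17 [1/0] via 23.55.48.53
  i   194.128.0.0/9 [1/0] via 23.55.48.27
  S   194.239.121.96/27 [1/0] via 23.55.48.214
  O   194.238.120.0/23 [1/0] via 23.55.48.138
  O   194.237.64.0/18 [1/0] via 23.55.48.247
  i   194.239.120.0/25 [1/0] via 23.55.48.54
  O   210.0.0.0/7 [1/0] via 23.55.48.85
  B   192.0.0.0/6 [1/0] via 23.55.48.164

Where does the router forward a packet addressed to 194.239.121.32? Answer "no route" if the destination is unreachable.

23.55.48.88

Routes whose prefix contains 194.239.121.32:
  192.0.0.0/6 (192.0.0.0 - 195.255.255.255) -> 23.55.48.164
  194.128.0.0/9 (194.128.0.0 - 194.255.255.255) -> 23.55.48.27
  194.224.0.0/11 (194.224.0.0 - 194.255.255.255) -> 23.55.48.150
  194.238.0.0/15 (194.238.0.0 - 194.239.255.255) -> 23.55.48.88
More-specific entries that do NOT match:
  194.239.121.96/27 (194.239.121.96 - 194.239.121.127) does not contain 194.239.121.32
  194.239.120.0/25 (194.239.120.0 - 194.239.120.127) does not contain 194.239.121.32
  194.238.120.0/23 (194.238.120.0 - 194.238.121.255) does not contain 194.239.121.32
  194.239.96.0/20 (194.239.96.0 - 194.239.111.255) does not contain 194.239.121.32
  194.237.64.0/18 (194.237.64.0 - 194.237.127.255) does not contain 194.239.121.32
  194.235.0.0/17 (194.235.0.0 - 194.235.127.255) does not contain 194.239.121.32
Longest matching prefix is /15 -> next hop 23.55.48.88.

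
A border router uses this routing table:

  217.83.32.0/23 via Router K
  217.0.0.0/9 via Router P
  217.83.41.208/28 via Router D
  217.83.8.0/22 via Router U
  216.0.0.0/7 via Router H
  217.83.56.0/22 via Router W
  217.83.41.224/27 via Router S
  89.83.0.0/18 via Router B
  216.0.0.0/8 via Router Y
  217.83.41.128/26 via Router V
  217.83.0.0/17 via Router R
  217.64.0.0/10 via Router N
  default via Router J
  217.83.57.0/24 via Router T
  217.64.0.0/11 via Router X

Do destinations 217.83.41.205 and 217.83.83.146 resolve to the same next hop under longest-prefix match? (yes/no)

217.83.41.205: longest match 217.83.0.0/17 -> Router R
217.83.83.146: longest match 217.83.0.0/17 -> Router R

yes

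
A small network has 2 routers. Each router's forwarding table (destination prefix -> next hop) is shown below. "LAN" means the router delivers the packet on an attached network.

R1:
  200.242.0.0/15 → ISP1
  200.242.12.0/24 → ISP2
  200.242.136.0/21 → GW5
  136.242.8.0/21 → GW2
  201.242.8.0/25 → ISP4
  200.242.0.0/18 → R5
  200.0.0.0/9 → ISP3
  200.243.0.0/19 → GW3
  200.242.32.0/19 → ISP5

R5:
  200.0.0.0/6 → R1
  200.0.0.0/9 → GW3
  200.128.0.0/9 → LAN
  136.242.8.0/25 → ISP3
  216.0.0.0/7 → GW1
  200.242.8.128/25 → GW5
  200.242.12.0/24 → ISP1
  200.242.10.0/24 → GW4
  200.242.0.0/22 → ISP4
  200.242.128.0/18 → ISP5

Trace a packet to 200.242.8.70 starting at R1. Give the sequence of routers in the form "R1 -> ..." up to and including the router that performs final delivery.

At R1: longest match for 200.242.8.70 is 200.242.0.0/18 -> R5
At R5: longest match for 200.242.8.70 is 200.128.0.0/9 -> LAN

R1 -> R5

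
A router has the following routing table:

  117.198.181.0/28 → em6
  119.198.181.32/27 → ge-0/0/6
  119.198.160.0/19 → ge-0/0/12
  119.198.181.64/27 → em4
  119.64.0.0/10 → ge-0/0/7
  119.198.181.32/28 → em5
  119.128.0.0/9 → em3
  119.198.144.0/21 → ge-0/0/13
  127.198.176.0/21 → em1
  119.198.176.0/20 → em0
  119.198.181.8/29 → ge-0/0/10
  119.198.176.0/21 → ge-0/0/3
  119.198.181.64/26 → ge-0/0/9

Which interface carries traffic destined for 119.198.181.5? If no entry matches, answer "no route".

ge-0/0/3

Routes whose prefix contains 119.198.181.5:
  119.128.0.0/9 (119.128.0.0 - 119.255.255.255) -> em3
  119.198.160.0/19 (119.198.160.0 - 119.198.191.255) -> ge-0/0/12
  119.198.176.0/20 (119.198.176.0 - 119.198.191.255) -> em0
  119.198.176.0/21 (119.198.176.0 - 119.198.183.255) -> ge-0/0/3
More-specific entries that do NOT match:
  119.198.181.8/29 (119.198.181.8 - 119.198.181.15) does not contain 119.198.181.5
  117.198.181.0/28 (117.198.181.0 - 117.198.181.15) does not contain 119.198.181.5
  119.198.181.32/28 (119.198.181.32 - 119.198.181.47) does not contain 119.198.181.5
  119.198.181.32/27 (119.198.181.32 - 119.198.181.63) does not contain 119.198.181.5
  119.198.181.64/27 (119.198.181.64 - 119.198.181.95) does not contain 119.198.181.5
  119.198.181.64/26 (119.198.181.64 - 119.198.181.127) does not contain 119.198.181.5
Longest matching prefix is /21 -> interface ge-0/0/3.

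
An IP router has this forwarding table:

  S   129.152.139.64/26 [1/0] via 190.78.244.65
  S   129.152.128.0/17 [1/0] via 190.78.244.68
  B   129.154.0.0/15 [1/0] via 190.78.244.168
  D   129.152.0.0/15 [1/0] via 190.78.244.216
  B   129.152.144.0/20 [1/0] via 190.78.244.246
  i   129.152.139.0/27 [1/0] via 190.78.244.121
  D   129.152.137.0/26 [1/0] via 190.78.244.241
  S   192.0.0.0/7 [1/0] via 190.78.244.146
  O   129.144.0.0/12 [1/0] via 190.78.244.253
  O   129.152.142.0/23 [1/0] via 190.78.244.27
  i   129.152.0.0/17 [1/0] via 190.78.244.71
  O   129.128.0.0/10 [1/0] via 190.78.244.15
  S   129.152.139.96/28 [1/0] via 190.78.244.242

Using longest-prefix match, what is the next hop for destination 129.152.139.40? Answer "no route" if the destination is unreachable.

Routes whose prefix contains 129.152.139.40:
  129.128.0.0/10 (129.128.0.0 - 129.191.255.255) -> 190.78.244.15
  129.144.0.0/12 (129.144.0.0 - 129.159.255.255) -> 190.78.244.253
  129.152.0.0/15 (129.152.0.0 - 129.153.255.255) -> 190.78.244.216
  129.152.128.0/17 (129.152.128.0 - 129.152.255.255) -> 190.78.244.68
More-specific entries that do NOT match:
  129.152.139.96/28 (129.152.139.96 - 129.152.139.111) does not contain 129.152.139.40
  129.152.139.0/27 (129.152.139.0 - 129.152.139.31) does not contain 129.152.139.40
  129.152.139.64/26 (129.152.139.64 - 129.152.139.127) does not contain 129.152.139.40
  129.152.137.0/26 (129.152.137.0 - 129.152.137.63) does not contain 129.152.139.40
  129.152.142.0/23 (129.152.142.0 - 129.152.143.255) does not contain 129.152.139.40
  129.152.144.0/20 (129.152.144.0 - 129.152.159.255) does not contain 129.152.139.40
Longest matching prefix is /17 -> next hop 190.78.244.68.

190.78.244.68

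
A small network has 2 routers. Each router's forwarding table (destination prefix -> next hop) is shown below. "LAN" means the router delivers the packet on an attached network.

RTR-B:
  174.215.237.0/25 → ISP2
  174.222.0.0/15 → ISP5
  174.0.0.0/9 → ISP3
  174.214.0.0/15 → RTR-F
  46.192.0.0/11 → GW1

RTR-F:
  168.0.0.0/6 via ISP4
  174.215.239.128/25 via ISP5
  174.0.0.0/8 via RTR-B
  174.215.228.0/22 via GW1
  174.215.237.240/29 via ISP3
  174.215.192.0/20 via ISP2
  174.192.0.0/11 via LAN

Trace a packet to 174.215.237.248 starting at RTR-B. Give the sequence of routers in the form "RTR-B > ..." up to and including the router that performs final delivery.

At RTR-B: longest match for 174.215.237.248 is 174.214.0.0/15 -> RTR-F
At RTR-F: longest match for 174.215.237.248 is 174.192.0.0/11 -> LAN

RTR-B > RTR-F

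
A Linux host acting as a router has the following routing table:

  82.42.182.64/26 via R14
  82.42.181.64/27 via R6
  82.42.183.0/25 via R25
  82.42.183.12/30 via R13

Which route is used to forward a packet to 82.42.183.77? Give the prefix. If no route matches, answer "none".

Entries matching 82.42.183.77:
  82.42.183.0/25 (82.42.183.0 - 82.42.183.127)
Most specific is 82.42.183.0/25.

82.42.183.0/25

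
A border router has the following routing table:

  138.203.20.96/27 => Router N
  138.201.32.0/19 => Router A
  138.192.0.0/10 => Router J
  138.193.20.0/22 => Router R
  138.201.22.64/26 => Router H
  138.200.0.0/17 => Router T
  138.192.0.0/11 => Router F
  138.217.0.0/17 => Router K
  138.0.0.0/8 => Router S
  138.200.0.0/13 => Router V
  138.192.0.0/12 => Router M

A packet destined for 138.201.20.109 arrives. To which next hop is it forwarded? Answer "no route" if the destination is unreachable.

Router V

Routes whose prefix contains 138.201.20.109:
  138.0.0.0/8 (138.0.0.0 - 138.255.255.255) -> Router S
  138.192.0.0/10 (138.192.0.0 - 138.255.255.255) -> Router J
  138.192.0.0/11 (138.192.0.0 - 138.223.255.255) -> Router F
  138.192.0.0/12 (138.192.0.0 - 138.207.255.255) -> Router M
  138.200.0.0/13 (138.200.0.0 - 138.207.255.255) -> Router V
More-specific entries that do NOT match:
  138.203.20.96/27 (138.203.20.96 - 138.203.20.127) does not contain 138.201.20.109
  138.201.22.64/26 (138.201.22.64 - 138.201.22.127) does not contain 138.201.20.109
  138.193.20.0/22 (138.193.20.0 - 138.193.23.255) does not contain 138.201.20.109
  138.201.32.0/19 (138.201.32.0 - 138.201.63.255) does not contain 138.201.20.109
  138.200.0.0/17 (138.200.0.0 - 138.200.127.255) does not contain 138.201.20.109
  138.217.0.0/17 (138.217.0.0 - 138.217.127.255) does not contain 138.201.20.109
Longest matching prefix is /13 -> next hop Router V.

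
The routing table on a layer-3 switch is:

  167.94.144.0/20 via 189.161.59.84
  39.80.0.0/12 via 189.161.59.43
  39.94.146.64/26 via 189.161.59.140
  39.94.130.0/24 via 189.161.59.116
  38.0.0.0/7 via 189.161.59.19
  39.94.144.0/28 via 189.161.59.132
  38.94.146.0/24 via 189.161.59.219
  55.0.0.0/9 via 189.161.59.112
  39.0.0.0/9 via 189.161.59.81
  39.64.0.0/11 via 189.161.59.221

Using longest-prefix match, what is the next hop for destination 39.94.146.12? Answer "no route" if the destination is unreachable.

189.161.59.43

Routes whose prefix contains 39.94.146.12:
  38.0.0.0/7 (38.0.0.0 - 39.255.255.255) -> 189.161.59.19
  39.0.0.0/9 (39.0.0.0 - 39.127.255.255) -> 189.161.59.81
  39.64.0.0/11 (39.64.0.0 - 39.95.255.255) -> 189.161.59.221
  39.80.0.0/12 (39.80.0.0 - 39.95.255.255) -> 189.161.59.43
More-specific entries that do NOT match:
  39.94.144.0/28 (39.94.144.0 - 39.94.144.15) does not contain 39.94.146.12
  39.94.146.64/26 (39.94.146.64 - 39.94.146.127) does not contain 39.94.146.12
  39.94.130.0/24 (39.94.130.0 - 39.94.130.255) does not contain 39.94.146.12
  38.94.146.0/24 (38.94.146.0 - 38.94.146.255) does not contain 39.94.146.12
  167.94.144.0/20 (167.94.144.0 - 167.94.159.255) does not contain 39.94.146.12
Longest matching prefix is /12 -> next hop 189.161.59.43.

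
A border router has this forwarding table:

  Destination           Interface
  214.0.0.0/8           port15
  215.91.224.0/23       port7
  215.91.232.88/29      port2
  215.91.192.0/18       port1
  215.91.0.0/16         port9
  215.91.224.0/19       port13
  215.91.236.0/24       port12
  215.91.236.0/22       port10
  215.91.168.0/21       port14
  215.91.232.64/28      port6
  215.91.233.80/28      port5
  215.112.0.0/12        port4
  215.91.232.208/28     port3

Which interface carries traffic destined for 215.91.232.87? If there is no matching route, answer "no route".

Routes whose prefix contains 215.91.232.87:
  215.91.0.0/16 (215.91.0.0 - 215.91.255.255) -> port9
  215.91.192.0/18 (215.91.192.0 - 215.91.255.255) -> port1
  215.91.224.0/19 (215.91.224.0 - 215.91.255.255) -> port13
More-specific entries that do NOT match:
  215.91.232.88/29 (215.91.232.88 - 215.91.232.95) does not contain 215.91.232.87
  215.91.232.64/28 (215.91.232.64 - 215.91.232.79) does not contain 215.91.232.87
  215.91.233.80/28 (215.91.233.80 - 215.91.233.95) does not contain 215.91.232.87
  215.91.232.208/28 (215.91.232.208 - 215.91.232.223) does not contain 215.91.232.87
  215.91.236.0/24 (215.91.236.0 - 215.91.236.255) does not contain 215.91.232.87
  215.91.224.0/23 (215.91.224.0 - 215.91.225.255) does not contain 215.91.232.87
  215.91.236.0/22 (215.91.236.0 - 215.91.239.255) does not contain 215.91.232.87
  215.91.168.0/21 (215.91.168.0 - 215.91.175.255) does not contain 215.91.232.87
Longest matching prefix is /19 -> interface port13.

port13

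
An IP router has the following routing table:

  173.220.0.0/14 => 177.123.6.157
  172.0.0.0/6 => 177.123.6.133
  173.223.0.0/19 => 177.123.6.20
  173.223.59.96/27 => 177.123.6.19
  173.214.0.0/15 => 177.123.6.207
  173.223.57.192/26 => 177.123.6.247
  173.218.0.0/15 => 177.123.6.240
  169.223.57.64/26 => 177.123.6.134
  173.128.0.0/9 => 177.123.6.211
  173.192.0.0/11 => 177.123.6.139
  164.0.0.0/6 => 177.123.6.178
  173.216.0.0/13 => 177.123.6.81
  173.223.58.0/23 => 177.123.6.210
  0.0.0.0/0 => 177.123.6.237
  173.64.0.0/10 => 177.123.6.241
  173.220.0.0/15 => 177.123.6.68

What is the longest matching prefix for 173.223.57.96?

Entries matching 173.223.57.96:
  0.0.0.0/0 (default, matches everything)
  172.0.0.0/6 (172.0.0.0 - 175.255.255.255)
  173.128.0.0/9 (173.128.0.0 - 173.255.255.255)
  173.192.0.0/11 (173.192.0.0 - 173.223.255.255)
  173.216.0.0/13 (173.216.0.0 - 173.223.255.255)
  173.220.0.0/14 (173.220.0.0 - 173.223.255.255)
Most specific is 173.220.0.0/14.

173.220.0.0/14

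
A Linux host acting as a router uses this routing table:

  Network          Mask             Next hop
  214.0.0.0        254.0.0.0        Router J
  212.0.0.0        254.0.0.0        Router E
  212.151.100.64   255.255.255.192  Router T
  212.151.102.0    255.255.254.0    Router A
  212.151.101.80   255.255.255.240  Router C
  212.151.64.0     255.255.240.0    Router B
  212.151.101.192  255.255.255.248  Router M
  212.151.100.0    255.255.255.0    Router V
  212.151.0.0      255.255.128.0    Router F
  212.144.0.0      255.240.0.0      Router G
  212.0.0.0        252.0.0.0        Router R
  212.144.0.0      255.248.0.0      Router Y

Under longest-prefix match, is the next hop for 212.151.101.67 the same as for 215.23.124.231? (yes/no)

no

212.151.101.67: longest match 212.151.0.0/17 -> Router F
215.23.124.231: longest match 214.0.0.0/7 -> Router J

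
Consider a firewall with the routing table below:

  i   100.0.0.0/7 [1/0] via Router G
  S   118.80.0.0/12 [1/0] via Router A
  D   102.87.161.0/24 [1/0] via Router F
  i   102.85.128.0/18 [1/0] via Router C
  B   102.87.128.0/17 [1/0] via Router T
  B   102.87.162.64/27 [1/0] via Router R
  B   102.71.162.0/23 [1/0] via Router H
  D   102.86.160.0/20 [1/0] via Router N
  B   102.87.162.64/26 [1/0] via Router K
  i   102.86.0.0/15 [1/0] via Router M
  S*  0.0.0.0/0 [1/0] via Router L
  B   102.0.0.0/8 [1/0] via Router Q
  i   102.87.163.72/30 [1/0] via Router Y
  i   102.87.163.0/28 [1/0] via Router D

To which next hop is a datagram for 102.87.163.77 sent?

Router T

Routes whose prefix contains 102.87.163.77:
  0.0.0.0/0 (default, matches everything) -> Router L
  102.0.0.0/8 (102.0.0.0 - 102.255.255.255) -> Router Q
  102.86.0.0/15 (102.86.0.0 - 102.87.255.255) -> Router M
  102.87.128.0/17 (102.87.128.0 - 102.87.255.255) -> Router T
More-specific entries that do NOT match:
  102.87.163.72/30 (102.87.163.72 - 102.87.163.75) does not contain 102.87.163.77
  102.87.163.0/28 (102.87.163.0 - 102.87.163.15) does not contain 102.87.163.77
  102.87.162.64/27 (102.87.162.64 - 102.87.162.95) does not contain 102.87.163.77
  102.87.162.64/26 (102.87.162.64 - 102.87.162.127) does not contain 102.87.163.77
  102.87.161.0/24 (102.87.161.0 - 102.87.161.255) does not contain 102.87.163.77
  102.71.162.0/23 (102.71.162.0 - 102.71.163.255) does not contain 102.87.163.77
  102.86.160.0/20 (102.86.160.0 - 102.86.175.255) does not contain 102.87.163.77
  102.85.128.0/18 (102.85.128.0 - 102.85.191.255) does not contain 102.87.163.77
Longest matching prefix is /17 -> next hop Router T.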